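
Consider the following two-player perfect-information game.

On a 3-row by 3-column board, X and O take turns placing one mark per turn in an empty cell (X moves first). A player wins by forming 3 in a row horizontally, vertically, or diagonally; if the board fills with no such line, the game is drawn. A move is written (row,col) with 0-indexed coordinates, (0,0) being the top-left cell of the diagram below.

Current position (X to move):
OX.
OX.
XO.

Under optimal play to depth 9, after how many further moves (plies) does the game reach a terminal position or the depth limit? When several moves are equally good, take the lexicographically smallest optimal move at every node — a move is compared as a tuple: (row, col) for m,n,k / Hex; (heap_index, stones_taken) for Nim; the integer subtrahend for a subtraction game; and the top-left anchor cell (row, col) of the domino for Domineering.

p1 X@[OX./OX./XO.]: (0,2)[OXX/OX./XO.]+1* (1,2)[OX./OXX/XO.]+0 (2,2)[OX./OX./XOX]+0
p2 O@[OXX/OX./XO.] terminal -1; root [OX./OX./XO.] d9

PV length from [OX./OX./XO.]: 1 ply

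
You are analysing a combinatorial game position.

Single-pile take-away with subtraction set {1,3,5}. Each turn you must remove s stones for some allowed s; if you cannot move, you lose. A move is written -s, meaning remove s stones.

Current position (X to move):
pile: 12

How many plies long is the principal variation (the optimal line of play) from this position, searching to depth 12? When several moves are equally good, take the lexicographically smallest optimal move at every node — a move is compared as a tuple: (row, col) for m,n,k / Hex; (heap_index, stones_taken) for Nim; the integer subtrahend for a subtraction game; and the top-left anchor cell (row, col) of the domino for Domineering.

[12] X move#1: -1:-1/11*, -3:-1/9, -5:-1/7
[11] O move#2: -1:+1/10*, -3:+1/8, -5:+1/6
[10] X move#3: -1:-1/9*, -3:-1/7, -5:-1/5
[9] O move#4: -1:+1/8*, -3:+1/6, -5:+1/4
[8] X move#5: -1:-1/7*, -3:-1/5, -5:-1/3
[7] O move#6: -1:+1/6*, -3:+1/4, -5:+1/2
[6] X move#7: -1:-1/5*, -3:-1/3, -5:-1/1
[5] O move#8: -1:+1/4*, -3:+1/2, -5:+1/0
[4] X move#9: -1:-1/3*, -3:-1/1
[3] O move#10: -1:+1/2*, -3:+1/0
[2] X move#11: -1:-1/1*
[1] O move#12: -1:+1/0*
[0] end (terminal -1, X#13); searched 12 to 12

PV length from [12]: 12 plies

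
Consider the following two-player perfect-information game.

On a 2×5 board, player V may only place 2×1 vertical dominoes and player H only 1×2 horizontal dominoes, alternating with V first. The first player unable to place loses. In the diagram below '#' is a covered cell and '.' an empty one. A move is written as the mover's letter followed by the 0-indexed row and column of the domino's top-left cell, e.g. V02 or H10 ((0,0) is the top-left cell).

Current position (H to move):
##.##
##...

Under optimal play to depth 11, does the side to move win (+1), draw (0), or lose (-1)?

[##.##/##...] H move#1: H12:+1/##.##/####.*, H13:-1/##.##/##.##
[##.##/####.] end (terminal -1, V#2); searched ##.##/##... to 11

value(##.##/##..., H) = +1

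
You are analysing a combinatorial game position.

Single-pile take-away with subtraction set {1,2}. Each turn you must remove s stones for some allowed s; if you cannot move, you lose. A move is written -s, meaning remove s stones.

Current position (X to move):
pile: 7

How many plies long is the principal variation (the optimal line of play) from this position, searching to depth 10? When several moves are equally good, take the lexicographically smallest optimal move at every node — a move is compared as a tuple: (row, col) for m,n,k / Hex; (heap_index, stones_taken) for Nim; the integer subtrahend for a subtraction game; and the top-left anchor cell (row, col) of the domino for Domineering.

ply 1, X at 7 | -1=+1→6*; -2=-1→5
ply 2, O at 6 | -1=-1→5*; -2=-1→4
ply 3, X at 5 | -1=-1→4; -2=+1→3*
ply 4, O at 3 | -1=-1→2*; -2=-1→1
ply 5, X at 2 | -1=-1→1; -2=+1→0*
ply 6: 0 is terminal -1 (O); from 7 depth 10

PV length from [7]: 5 plies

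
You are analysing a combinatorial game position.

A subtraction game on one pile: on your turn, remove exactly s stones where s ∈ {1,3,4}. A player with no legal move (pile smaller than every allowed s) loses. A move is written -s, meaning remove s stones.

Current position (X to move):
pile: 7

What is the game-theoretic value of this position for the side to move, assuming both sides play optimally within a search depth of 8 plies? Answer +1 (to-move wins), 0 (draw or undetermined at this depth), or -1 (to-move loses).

value(7, X) = -1

p1 X@[7]: -1[6]-1* -3[4]-1 -4[3]-1
p2 O@[6]: -1[5]-1 -3[3]-1 -4[2]+1*
p3 X@[2]: -1[1]-1*
p4 O@[1]: -1[0]+1*
p5 X@[0] terminal -1; root [7] d8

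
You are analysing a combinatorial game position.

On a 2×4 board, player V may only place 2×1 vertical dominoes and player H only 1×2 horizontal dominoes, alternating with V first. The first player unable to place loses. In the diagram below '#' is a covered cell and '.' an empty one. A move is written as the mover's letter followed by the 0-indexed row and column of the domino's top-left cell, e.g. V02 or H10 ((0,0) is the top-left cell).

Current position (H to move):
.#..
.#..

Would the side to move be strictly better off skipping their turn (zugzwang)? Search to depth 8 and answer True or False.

[.#../.#..] H move#1: H02:+1/.###/.#..*, H12:+1/.#../.###
[.###/.#..] V move#2: V00:-1/####/##..*
[####/##..] H move#3: H12:+1/####/####*
[####/####] end (terminal -1, V#4); searched .#../.#.. to 8
if H skipped the turn, V would face:
~ [.#../.#..] V move#1: V00:-1/##../##.., V02:+1/.##./.##.*, V03:+1/.#.#/.#.#
~ [.##./.##.] end (terminal -1, H#2); searched .#../.#.. to 8
compare (H): move=+1 vs pass=-1

zugzwang(.#../.#.., H) = False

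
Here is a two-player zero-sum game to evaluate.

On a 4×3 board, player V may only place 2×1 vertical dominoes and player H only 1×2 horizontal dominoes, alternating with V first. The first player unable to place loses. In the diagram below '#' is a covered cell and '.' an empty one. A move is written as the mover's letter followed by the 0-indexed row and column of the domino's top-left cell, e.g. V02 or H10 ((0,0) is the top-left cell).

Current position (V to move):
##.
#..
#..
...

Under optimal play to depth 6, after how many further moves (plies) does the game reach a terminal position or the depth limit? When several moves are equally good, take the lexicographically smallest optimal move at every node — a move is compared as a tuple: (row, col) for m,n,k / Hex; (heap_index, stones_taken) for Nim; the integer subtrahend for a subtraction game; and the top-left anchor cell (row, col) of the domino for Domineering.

p1 V@[##./#../#../...]: V02[###/#.#/#../...]-1 V11[##./##./##./...]+1* V12[##./#.#/#.#/...]+1 V21[##./#../##./.#.]+1 V22[##./#../#.#/..#]+1
p2 H@[##./##./##./...]: H30[##./##./##./##.]-1* H31[##./##./##./.##]-1
p3 V@[##./##./##./##.]: V02[###/###/##./##.]+1* V12[##./###/###/##.]+1 V22[##./##./###/###]+1
p4 H@[###/###/##./##.] terminal -1; root [##./#../#../...] d6

PV length from [##./#../#../...]: 3 plies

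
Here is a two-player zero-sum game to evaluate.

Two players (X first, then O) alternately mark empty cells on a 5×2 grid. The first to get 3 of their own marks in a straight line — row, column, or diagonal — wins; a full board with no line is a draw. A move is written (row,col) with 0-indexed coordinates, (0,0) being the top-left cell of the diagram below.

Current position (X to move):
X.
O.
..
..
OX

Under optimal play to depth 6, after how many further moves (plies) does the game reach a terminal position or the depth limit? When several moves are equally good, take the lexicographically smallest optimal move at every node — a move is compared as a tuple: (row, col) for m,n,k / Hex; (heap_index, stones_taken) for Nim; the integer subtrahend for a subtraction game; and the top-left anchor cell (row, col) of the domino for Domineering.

PV length from [X./O./../../OX]: 6 plies

[X./O./../../OX] X move#1: (0,1):+0/XX/O./../../OX*, (1,1):+0/X./OX/../../OX, (2,0):+0/X./O./X./../OX, (2,1):+0/X./O./.X/../OX, (3,0):+0/X./O./../X./OX, (3,1):+0/X./O./../.X/OX
[XX/O./../../OX] O move#2: (1,1):+0/XX/OO/../../OX*, (2,0):+0/XX/O./O./../OX, (2,1):+0/XX/O./.O/../OX, (3,0):+0/XX/O./../O./OX, (3,1):+0/XX/O./../.O/OX
[XX/OO/../../OX] X move#3: (2,0):+0/XX/OO/X./../OX*, (2,1):+0/XX/OO/.X/../OX, (3,0):+0/XX/OO/../X./OX, (3,1):+0/XX/OO/../.X/OX
[XX/OO/X./../OX] O move#4: (2,1):+0/XX/OO/XO/../OX*, (3,0):+0/XX/OO/X./O./OX, (3,1):+0/XX/OO/X./.O/OX
[XX/OO/XO/../OX] X move#5: (3,0):-1/XX/OO/XO/X./OX, (3,1):+0/XX/OO/XO/.X/OX*
[XX/OO/XO/.X/OX] O move#6: (3,0):+0/XX/OO/XO/OX/OX*
[XX/OO/XO/OX/OX] end (terminal +0, X#7); searched X./O./../../OX to 6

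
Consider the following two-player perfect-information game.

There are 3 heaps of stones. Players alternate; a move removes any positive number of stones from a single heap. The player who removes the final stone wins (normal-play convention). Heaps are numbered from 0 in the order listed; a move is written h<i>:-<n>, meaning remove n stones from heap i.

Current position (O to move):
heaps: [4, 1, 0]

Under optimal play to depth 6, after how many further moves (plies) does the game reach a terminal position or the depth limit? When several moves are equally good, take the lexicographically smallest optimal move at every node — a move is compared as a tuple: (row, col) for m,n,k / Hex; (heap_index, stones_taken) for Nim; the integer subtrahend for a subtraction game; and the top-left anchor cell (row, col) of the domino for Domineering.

PV length from [(4,1,0)]: 3 plies

p1 O@[(4,1,0)]: h0:-1[(3,1,0)]-1 h0:-2[(2,1,0)]-1 h0:-3[(1,1,0)]+1* h0:-4[(0,1,0)]-1 h1:-1[(4,0,0)]-1
p2 X@[(1,1,0)]: h0:-1[(0,1,0)]-1* h1:-1[(1,0,0)]-1
p3 O@[(0,1,0)]: h1:-1[(0,0,0)]+1*
p4 X@[(0,0,0)] terminal -1; root [(4,1,0)] d6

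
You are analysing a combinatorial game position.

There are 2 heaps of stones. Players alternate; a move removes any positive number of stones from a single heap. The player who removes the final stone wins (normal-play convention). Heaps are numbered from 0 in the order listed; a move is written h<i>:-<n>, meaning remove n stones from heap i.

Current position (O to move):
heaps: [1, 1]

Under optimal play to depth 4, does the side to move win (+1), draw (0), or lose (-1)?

ply 1, O at (1,1) | h0:-1=-1→(0,1)*; h1:-1=-1→(1,0)
ply 2, X at (0,1) | h1:-1=+1→(0,0)*
ply 3: (0,0) is terminal -1 (O); from (1,1) depth 4

value((1,1), O) = -1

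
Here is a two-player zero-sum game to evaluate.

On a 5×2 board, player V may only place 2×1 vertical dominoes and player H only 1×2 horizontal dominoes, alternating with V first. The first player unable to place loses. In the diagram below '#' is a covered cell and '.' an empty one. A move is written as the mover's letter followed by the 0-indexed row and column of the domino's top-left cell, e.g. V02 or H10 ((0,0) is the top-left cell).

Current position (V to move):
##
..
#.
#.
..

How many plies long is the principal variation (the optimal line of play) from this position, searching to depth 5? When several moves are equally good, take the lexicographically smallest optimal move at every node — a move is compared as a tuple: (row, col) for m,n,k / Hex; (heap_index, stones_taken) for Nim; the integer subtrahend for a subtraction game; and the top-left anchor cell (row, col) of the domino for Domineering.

[##/../#./#./..] V move#1: V11:-1/##/.#/##/#./..*, V21:-1/##/../##/##/.., V31:-1/##/../#./##/.#
[##/.#/##/#./..] H move#2: H40:+1/##/.#/##/#./##*
[##/.#/##/#./##] end (terminal -1, V#3); searched ##/../#./#./.. to 5

PV length from [##/../#./#./..]: 2 plies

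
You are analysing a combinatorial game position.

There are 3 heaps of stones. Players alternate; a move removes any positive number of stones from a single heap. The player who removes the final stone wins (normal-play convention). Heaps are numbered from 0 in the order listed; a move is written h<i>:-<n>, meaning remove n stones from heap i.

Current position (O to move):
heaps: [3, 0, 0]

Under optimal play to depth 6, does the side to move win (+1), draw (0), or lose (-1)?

[(3,0,0)] O move#1: h0:-1:-1/(2,0,0), h0:-2:-1/(1,0,0), h0:-3:+1/(0,0,0)*
[(0,0,0)] end (terminal -1, X#2); searched (3,0,0) to 6

value((3,0,0), O) = +1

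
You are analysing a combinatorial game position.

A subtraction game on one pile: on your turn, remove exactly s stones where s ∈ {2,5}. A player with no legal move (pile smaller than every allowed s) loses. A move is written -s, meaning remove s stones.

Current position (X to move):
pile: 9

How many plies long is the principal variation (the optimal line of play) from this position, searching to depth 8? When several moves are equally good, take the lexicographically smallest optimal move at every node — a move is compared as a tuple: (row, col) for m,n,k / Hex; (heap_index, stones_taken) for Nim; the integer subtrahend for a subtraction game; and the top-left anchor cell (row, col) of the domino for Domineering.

ply 1, X at 9 | -2=+1→7*; -5=+1→4
ply 2, O at 7 | -2=-1→5*; -5=-1→2
ply 3, X at 5 | -2=-1→3; -5=+1→0*
ply 4: 0 is terminal -1 (O); from 9 depth 8

PV length from [9]: 3 plies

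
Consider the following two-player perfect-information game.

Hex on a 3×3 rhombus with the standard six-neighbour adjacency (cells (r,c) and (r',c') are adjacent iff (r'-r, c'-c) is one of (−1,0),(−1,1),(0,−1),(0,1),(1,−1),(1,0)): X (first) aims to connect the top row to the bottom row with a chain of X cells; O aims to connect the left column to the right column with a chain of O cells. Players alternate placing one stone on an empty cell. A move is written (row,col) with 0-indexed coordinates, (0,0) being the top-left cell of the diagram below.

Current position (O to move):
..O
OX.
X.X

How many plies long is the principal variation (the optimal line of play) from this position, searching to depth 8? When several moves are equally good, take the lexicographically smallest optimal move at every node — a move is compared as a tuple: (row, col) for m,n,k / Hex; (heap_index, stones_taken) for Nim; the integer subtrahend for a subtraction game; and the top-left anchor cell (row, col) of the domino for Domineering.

PV length from [..O/OX./X.X]: 1 ply

[..O/OX./X.X] O move#1: (0,0):-1/O.O/OX./X.X, (0,1):+1/.OO/OX./X.X*, (1,2):-1/..O/OXO/X.X, (2,1):-1/..O/OX./XOX
[.OO/OX./X.X] end (terminal -1, X#2); searched ..O/OX./X.X to 8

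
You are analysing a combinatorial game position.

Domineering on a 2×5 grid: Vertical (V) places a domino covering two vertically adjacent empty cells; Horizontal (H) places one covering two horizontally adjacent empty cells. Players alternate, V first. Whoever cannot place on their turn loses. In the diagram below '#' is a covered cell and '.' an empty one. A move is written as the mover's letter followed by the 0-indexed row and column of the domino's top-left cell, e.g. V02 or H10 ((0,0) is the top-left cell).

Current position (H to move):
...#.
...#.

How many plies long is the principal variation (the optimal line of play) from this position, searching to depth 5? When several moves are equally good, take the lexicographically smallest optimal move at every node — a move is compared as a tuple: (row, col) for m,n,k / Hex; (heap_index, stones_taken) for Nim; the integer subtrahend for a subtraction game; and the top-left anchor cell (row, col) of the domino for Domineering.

PV length from [...#./...#.]: 4 plies

p1 H@[...#./...#.]: H00[##.#./...#.]-1* H01[.###./...#.]-1 H10[...#./##.#.]-1 H11[...#./.###.]-1
p2 V@[##.#./...#.]: V02[####./..##.]+1* V04[##.##/...##]-1
p3 H@[####./..##.]: H10[####./####.]-1*
p4 V@[####./####.]: V04[#####/#####]+1*
p5 H@[#####/#####] terminal -1; root [...#./...#.] d5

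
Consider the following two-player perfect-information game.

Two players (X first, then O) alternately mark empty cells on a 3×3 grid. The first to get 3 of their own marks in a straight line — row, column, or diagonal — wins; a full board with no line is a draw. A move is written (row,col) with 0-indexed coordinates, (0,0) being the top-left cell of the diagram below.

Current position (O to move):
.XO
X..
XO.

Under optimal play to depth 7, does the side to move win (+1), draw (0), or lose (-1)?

[.XO/X../XO.] O move#1: (0,0):+0/OXO/X../XO.*, (1,1):-1/.XO/XO./XO., (1,2):-1/.XO/X.O/XO., (2,2):-1/.XO/X../XOO
[OXO/X../XO.] X move#2: (1,1):+0/OXO/XX./XO.*, (1,2):+0/OXO/X.X/XO., (2,2):+0/OXO/X../XOX
[OXO/XX./XO.] O move#3: (1,2):+0/OXO/XXO/XO.*, (2,2):-1/OXO/XX./XOO
[OXO/XXO/XO.] X move#4: (2,2):+0/OXO/XXO/XOX*
[OXO/XXO/XOX] end (terminal +0, O#5); searched .XO/X../XO. to 7

value(.XO/X../XO., O) = 0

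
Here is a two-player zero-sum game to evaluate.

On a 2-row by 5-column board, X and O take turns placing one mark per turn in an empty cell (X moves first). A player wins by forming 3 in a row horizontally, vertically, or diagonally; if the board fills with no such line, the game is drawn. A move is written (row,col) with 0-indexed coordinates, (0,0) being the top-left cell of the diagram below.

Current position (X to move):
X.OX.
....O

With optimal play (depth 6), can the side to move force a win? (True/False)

[X.OX./....O] X move#1: (0,1):+0/XXOX./....O*, (0,4):+0/X.OXX/....O, (1,0):+0/X.OX./X...O, (1,1):+0/X.OX./.X..O, (1,2):+0/X.OX./..X.O, (1,3):+0/X.OX./...XO
[XXOX./....O] O move#2: (0,4):+0/XXOXO/....O*, (1,0):+0/XXOX./O...O, (1,1):+0/XXOX./.O..O, (1,2):+0/XXOX./..O.O, (1,3):+0/XXOX./...OO
[XXOXO/....O] X move#3: (1,0):+0/XXOXO/X...O*, (1,1):+0/XXOXO/.X..O, (1,2):+0/XXOXO/..X.O, (1,3):+0/XXOXO/...XO
[XXOXO/X...O] O move#4: (1,1):+0/XXOXO/XO..O*, (1,2):+0/XXOXO/X.O.O, (1,3):+0/XXOXO/X..OO
[XXOXO/XO..O] X move#5: (1,2):+0/XXOXO/XOX.O*, (1,3):+0/XXOXO/XO.XO
[XXOXO/XOX.O] O move#6: (1,3):+0/XXOXO/XOXOO*
[XXOXO/XOXOO] end (terminal +0, X#7); searched X.OX./....O to 6

X winning at [X.OX./....O]: False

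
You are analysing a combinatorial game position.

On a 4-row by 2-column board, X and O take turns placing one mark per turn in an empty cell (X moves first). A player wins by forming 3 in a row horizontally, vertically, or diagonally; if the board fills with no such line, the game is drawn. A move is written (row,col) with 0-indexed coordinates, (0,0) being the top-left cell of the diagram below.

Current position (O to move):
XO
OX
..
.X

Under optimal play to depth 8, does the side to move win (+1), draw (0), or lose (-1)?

p1 O@[XO/OX/../.X]: (2,0)[XO/OX/O./.X]-1 (2,1)[XO/OX/.O/.X]+0* (3,0)[XO/OX/../OX]-1
p2 X@[XO/OX/.O/.X]: (2,0)[XO/OX/XO/.X]+0* (3,0)[XO/OX/.O/XX]+0
p3 O@[XO/OX/XO/.X]: (3,0)[XO/OX/XO/OX]+0*
p4 X@[XO/OX/XO/OX] terminal +0; root [XO/OX/../.X] d8

value(XO/OX/../.X, O) = 0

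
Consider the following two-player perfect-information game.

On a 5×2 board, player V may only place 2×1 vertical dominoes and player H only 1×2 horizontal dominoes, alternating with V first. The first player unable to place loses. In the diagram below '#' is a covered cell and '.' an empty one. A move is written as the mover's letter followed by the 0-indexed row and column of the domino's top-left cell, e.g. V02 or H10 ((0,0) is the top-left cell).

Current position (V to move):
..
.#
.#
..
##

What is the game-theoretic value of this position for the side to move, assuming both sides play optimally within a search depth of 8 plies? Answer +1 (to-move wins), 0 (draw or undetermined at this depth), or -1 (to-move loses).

value(../.#/.#/../##, V) = -1

[../.#/.#/../##] V move#1: V00:-1/#./##/.#/../##*, V10:-1/../##/##/../##, V20:-1/../.#/##/#./##
[#./##/.#/../##] H move#2: H30:+1/#./##/.#/##/##*
[#./##/.#/##/##] end (terminal -1, V#3); searched ../.#/.#/../## to 8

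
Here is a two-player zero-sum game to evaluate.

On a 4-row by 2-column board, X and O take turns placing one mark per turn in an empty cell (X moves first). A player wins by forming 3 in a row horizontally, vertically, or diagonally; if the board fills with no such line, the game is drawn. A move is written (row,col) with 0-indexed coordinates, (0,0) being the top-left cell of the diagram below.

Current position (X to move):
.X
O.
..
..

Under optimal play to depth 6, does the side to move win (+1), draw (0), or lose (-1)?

value(.X/O./../.., X) = 0

[.X/O./../..] X move#1: (0,0):+0/XX/O./../..*, (1,1):+0/.X/OX/../.., (2,0):+0/.X/O./X./.., (2,1):+0/.X/O./.X/.., (3,0):+0/.X/O./../X., (3,1):-1/.X/O./../.X
[XX/O./../..] O move#2: (1,1):+0/XX/OO/../..*, (2,0):+0/XX/O./O./.., (2,1):+0/XX/O./.O/.., (3,0):+0/XX/O./../O., (3,1):+0/XX/O./../.O
[XX/OO/../..] X move#3: (2,0):+0/XX/OO/X./..*, (2,1):+0/XX/OO/.X/.., (3,0):+0/XX/OO/../X., (3,1):+0/XX/OO/../.X
[XX/OO/X./..] O move#4: (2,1):+0/XX/OO/XO/..*, (3,0):+0/XX/OO/X./O., (3,1):+0/XX/OO/X./.O
[XX/OO/XO/..] X move#5: (3,0):-1/XX/OO/XO/X., (3,1):+0/XX/OO/XO/.X*
[XX/OO/XO/.X] O move#6: (3,0):+0/XX/OO/XO/OX*
[XX/OO/XO/OX] end (terminal +0, X#7); searched .X/O./../.. to 6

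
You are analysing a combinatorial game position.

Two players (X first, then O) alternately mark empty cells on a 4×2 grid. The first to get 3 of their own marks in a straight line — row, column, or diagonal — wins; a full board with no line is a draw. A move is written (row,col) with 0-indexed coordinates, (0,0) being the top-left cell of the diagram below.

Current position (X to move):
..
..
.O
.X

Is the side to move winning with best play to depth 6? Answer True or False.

p1 X@[../../.O/.X]: (0,0)[X./../.O/.X]+0* (0,1)[.X/../.O/.X]+0 (1,0)[../X./.O/.X]+0 (1,1)[../.X/.O/.X]+0 (2,0)[../../XO/.X]+0 (3,0)[../../.O/XX]+0
p2 O@[X./../.O/.X]: (0,1)[XO/../.O/.X]+0* (1,0)[X./O./.O/.X]+0 (1,1)[X./.O/.O/.X]+0 (2,0)[X./../OO/.X]+0 (3,0)[X./../.O/OX]+0
p3 X@[XO/../.O/.X]: (1,0)[XO/X./.O/.X]-1 (1,1)[XO/.X/.O/.X]+0* (2,0)[XO/../XO/.X]-1 (3,0)[XO/../.O/XX]-1
p4 O@[XO/.X/.O/.X]: (1,0)[XO/OX/.O/.X]+0* (2,0)[XO/.X/OO/.X]+0 (3,0)[XO/.X/.O/OX]+0
p5 X@[XO/OX/.O/.X]: (2,0)[XO/OX/XO/.X]+0* (3,0)[XO/OX/.O/XX]+0
p6 O@[XO/OX/XO/.X]: (3,0)[XO/OX/XO/OX]+0*
p7 X@[XO/OX/XO/OX] terminal +0; root [../../.O/.X] d6

X winning at [../../.O/.X]: False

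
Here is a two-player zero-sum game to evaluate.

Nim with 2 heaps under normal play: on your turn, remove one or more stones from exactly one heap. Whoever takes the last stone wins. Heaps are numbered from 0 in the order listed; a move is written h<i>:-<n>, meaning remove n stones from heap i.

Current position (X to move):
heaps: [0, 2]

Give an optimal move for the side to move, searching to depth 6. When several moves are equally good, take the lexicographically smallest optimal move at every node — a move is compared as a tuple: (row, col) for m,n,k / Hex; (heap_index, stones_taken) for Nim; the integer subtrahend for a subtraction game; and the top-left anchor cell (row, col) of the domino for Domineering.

X's best at [(0,2)]: h1:-2

p1 X@[(0,2)]: h1:-1[(0,1)]-1 h1:-2[(0,0)]+1*
p2 O@[(0,0)] terminal -1; root [(0,2)] d6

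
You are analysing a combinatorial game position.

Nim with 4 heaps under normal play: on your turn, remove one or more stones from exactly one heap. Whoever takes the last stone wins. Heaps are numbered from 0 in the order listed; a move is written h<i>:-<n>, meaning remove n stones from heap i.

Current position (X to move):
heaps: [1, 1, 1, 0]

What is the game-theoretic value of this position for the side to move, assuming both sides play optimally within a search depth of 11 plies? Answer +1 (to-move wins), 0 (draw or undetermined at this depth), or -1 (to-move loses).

[(1,1,1,0)] X move#1: h0:-1:+1/(0,1,1,0)*, h1:-1:+1/(1,0,1,0), h2:-1:+1/(1,1,0,0)
[(0,1,1,0)] O move#2: h1:-1:-1/(0,0,1,0)*, h2:-1:-1/(0,1,0,0)
[(0,0,1,0)] X move#3: h2:-1:+1/(0,0,0,0)*
[(0,0,0,0)] end (terminal -1, O#4); searched (1,1,1,0) to 11

value((1,1,1,0), X) = +1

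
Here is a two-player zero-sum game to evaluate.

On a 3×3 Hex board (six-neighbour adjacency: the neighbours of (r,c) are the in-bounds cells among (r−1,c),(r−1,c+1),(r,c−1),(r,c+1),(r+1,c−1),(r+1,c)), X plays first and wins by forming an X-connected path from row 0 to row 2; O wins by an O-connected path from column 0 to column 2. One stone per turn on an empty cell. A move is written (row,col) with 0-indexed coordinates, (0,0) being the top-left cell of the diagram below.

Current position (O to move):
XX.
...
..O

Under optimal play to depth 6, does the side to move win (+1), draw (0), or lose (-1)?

p1 O@[XX./.../..O]: (0,2)[XXO/.../..O]-1 (1,0)[XX./O../..O]-1 (1,1)[XX./.O./..O]+1* (1,2)[XX./..O/..O]-1 (2,0)[XX./.../O.O]+1 (2,1)[XX./.../.OO]-1
p2 X@[XX./.O./..O]: (0,2)[XXX/.O./..O]-1* (1,0)[XX./XO./..O]-1 (1,2)[XX./.OX/..O]-1 (2,0)[XX./.O./X.O]-1 (2,1)[XX./.O./.XO]-1
p3 O@[XXX/.O./..O]: (1,0)[XXX/OO./..O]+1* (1,2)[XXX/.OO/..O]+1 (2,0)[XXX/.O./O.O]+1 (2,1)[XXX/.O./.OO]+1
p4 X@[XXX/OO./..O]: (1,2)[XXX/OOX/..O]-1* (2,0)[XXX/OO./X.O]-1 (2,1)[XXX/OO./.XO]-1
p5 O@[XXX/OOX/..O]: (2,0)[XXX/OOX/O.O]-1 (2,1)[XXX/OOX/.OO]+1*
p6 X@[XXX/OOX/.OO] terminal -1; root [XX./.../..O] d6

value(XX./.../..O, O) = +1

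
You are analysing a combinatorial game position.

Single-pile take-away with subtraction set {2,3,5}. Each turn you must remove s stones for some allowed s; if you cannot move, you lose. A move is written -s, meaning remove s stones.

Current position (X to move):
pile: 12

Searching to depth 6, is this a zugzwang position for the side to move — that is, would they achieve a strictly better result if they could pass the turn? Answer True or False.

zugzwang(12, X) = False

ply 1, X at 12 | -2=-1→10; -3=-1→9; -5=+1→7*
ply 2, O at 7 | -2=-1→5*; -3=-1→4; -5=-1→2
ply 3, X at 5 | -2=-1→3; -3=-1→2; -5=+1→0*
ply 4: 0 is terminal -1 (O); from 12 depth 6
if X skipped the turn, O would face:
~ ply 1, O at 12 | -2=-1→10; -3=-1→9; -5=+1→7*
~ ply 2, X at 7 | -2=-1→5*; -3=-1→4; -5=-1→2
~ ply 3, O at 5 | -2=-1→3; -3=-1→2; -5=+1→0*
~ ply 4: 0 is terminal -1 (X); from 12 depth 6
compare (X): move=+1 vs pass=-1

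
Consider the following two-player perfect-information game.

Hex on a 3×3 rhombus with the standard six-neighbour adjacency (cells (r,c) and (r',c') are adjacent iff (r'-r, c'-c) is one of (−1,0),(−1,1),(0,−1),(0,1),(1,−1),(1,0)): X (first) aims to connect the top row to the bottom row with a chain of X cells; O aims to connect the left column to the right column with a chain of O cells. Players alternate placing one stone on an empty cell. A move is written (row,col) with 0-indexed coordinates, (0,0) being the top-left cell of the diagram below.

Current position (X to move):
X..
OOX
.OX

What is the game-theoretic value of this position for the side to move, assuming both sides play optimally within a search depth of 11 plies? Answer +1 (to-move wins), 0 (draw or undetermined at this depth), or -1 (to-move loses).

p1 X@[X../OOX/.OX]: (0,1)[XX./OOX/.OX]-1 (0,2)[X.X/OOX/.OX]+1* (2,0)[X../OOX/XOX]-1
p2 O@[X.X/OOX/.OX] terminal -1; root [X../OOX/.OX] d11

value(X../OOX/.OX, X) = +1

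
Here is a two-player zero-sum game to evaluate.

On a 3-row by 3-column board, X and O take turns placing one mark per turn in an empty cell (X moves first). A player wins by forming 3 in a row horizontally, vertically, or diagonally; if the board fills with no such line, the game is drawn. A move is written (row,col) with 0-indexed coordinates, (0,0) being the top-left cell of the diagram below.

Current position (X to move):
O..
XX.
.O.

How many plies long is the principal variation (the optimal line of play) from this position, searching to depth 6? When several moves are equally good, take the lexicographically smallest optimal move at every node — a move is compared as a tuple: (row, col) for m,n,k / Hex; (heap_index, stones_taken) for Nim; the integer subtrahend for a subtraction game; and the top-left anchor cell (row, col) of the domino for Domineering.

ply 1, X at O../XX./.O. | (0,1)=+0→OX./XX./.O.; (0,2)=+1→O.X/XX./.O.*; (1,2)=+1→O../XXX/.O.; (2,0)=+1→O../XX./XO.; (2,2)=+0→O../XX./.OX
ply 2, O at O.X/XX./.O. | (0,1)=-1→OOX/XX./.O.*; (1,2)=-1→O.X/XXO/.O.; (2,0)=-1→O.X/XX./OO.; (2,2)=-1→O.X/XX./.OO
ply 3, X at OOX/XX./.O. | (1,2)=+1→OOX/XXX/.O.*; (2,0)=+1→OOX/XX./XO.; (2,2)=+1→OOX/XX./.OX
ply 4: OOX/XXX/.O. is terminal -1 (O); from O../XX./.O. depth 6

PV length from [O../XX./.O.]: 3 plies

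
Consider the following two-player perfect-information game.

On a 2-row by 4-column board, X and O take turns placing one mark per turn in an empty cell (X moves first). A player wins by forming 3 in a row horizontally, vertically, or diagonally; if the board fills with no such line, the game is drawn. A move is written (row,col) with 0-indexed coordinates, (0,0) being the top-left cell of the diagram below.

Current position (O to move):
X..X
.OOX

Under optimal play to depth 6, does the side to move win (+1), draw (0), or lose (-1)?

p1 O@[X..X/.OOX]: (0,1)[XO.X/.OOX]+0 (0,2)[X.OX/.OOX]+0 (1,0)[X..X/OOOX]+1*
p2 X@[X..X/OOOX] terminal -1; root [X..X/.OOX] d6

value(X..X/.OOX, O) = +1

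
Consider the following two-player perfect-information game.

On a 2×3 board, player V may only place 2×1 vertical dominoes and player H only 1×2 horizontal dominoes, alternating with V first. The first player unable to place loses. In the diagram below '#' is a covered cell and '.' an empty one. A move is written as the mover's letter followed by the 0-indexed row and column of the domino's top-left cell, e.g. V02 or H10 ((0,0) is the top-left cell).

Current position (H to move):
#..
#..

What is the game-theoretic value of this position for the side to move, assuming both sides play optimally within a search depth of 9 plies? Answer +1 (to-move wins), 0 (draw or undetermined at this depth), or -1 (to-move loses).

p1 H@[#../#..]: H01[###/#..]+1* H11[#../###]+1
p2 V@[###/#..] terminal -1; root [#../#..] d9

value(#../#.., H) = +1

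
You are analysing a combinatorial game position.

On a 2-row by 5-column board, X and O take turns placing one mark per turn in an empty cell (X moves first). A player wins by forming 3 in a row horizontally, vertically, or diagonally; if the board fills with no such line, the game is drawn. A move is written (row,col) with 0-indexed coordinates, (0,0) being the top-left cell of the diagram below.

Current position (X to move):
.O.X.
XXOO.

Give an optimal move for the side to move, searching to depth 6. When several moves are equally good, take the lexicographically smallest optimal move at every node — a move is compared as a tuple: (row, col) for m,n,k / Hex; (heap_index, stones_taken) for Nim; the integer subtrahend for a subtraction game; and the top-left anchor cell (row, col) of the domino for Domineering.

X's best at [.O.X./XXOO.]: (1,4)

p1 X@[.O.X./XXOO.]: (0,0)[XO.X./XXOO.]-1 (0,2)[.OXX./XXOO.]-1 (0,4)[.O.XX/XXOO.]-1 (1,4)[.O.X./XXOOX]+0*
p2 O@[.O.X./XXOOX]: (0,0)[OO.X./XXOOX]+0* (0,2)[.OOX./XXOOX]+0 (0,4)[.O.XO/XXOOX]+0
p3 X@[OO.X./XXOOX]: (0,2)[OOXX./XXOOX]+0* (0,4)[OO.XX/XXOOX]-1
p4 O@[OOXX./XXOOX]: (0,4)[OOXXO/XXOOX]+0*
p5 X@[OOXXO/XXOOX] terminal +0; root [.O.X./XXOO.] d6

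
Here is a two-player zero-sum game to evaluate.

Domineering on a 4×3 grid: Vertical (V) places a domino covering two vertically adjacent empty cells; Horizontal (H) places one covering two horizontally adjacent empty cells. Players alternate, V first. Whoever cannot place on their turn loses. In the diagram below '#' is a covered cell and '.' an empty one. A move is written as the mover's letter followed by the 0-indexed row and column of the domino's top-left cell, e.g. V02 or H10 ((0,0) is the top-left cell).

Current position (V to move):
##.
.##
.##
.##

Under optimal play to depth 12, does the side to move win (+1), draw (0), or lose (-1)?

ply 1, V at ##./.##/.##/.## | V10=+1→##./###/###/.##*; V20=+1→##./.##/###/###
ply 2: ##./###/###/.## is terminal -1 (H); from ##./.##/.##/.## depth 12

value(##./.##/.##/.##, V) = +1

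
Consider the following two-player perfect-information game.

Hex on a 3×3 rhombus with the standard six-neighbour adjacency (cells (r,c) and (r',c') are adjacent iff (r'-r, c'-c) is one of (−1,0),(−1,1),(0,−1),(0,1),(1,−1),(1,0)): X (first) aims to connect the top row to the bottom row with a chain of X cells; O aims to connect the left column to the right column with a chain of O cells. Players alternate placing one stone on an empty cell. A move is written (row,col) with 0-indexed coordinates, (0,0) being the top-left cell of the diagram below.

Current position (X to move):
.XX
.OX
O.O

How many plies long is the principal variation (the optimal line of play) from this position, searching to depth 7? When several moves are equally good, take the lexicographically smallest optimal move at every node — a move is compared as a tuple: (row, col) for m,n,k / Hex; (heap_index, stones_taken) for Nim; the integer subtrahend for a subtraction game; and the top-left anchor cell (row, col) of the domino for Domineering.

PV length from [.XX/.OX/O.O]: 1 ply

[.XX/.OX/O.O] X move#1: (0,0):-1/XXX/.OX/O.O, (1,0):-1/.XX/XOX/O.O, (2,1):+1/.XX/.OX/OXO*
[.XX/.OX/OXO] end (terminal -1, O#2); searched .XX/.OX/O.O to 7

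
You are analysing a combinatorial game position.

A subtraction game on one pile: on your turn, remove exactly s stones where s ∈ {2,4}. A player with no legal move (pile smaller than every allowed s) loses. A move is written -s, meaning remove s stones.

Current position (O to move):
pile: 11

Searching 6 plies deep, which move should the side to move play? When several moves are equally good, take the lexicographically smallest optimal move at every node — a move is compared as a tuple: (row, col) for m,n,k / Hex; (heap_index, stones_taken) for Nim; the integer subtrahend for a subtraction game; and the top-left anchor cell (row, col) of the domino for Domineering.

[11] O move#1: -2:-1/9, -4:+1/7*
[7] X move#2: -2:-1/5*, -4:-1/3
[5] O move#3: -2:-1/3, -4:+1/1*
[1] end (terminal -1, X#4); searched 11 to 6

O's best at [11]: -4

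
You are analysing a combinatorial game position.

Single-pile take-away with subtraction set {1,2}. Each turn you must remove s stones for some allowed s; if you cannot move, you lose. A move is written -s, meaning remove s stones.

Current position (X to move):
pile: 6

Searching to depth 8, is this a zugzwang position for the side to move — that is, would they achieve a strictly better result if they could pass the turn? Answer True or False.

zugzwang(6, X) = True

ply 1, X at 6 | -1=-1→5*; -2=-1→4
ply 2, O at 5 | -1=-1→4; -2=+1→3*
ply 3, X at 3 | -1=-1→2*; -2=-1→1
ply 4, O at 2 | -1=-1→1; -2=+1→0*
ply 5: 0 is terminal -1 (X); from 6 depth 8
if X skipped the turn, O would face:
~ ply 1, O at 6 | -1=-1→5*; -2=-1→4
~ ply 2, X at 5 | -1=-1→4; -2=+1→3*
~ ply 3, O at 3 | -1=-1→2*; -2=-1→1
~ ply 4, X at 2 | -1=-1→1; -2=+1→0*
~ ply 5: 0 is terminal -1 (O); from 6 depth 8
compare (X): move=-1 vs pass=+1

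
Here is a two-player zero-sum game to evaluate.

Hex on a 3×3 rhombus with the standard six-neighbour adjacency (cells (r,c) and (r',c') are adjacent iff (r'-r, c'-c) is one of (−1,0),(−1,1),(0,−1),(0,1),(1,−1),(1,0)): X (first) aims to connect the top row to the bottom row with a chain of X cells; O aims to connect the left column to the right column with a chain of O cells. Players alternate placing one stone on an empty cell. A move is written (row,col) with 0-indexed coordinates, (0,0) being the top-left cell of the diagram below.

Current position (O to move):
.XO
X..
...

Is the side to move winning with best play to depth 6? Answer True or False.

O winning at [.XO/X../...]: True

p1 O@[.XO/X../...]: (0,0)[OXO/X../...]-1 (1,1)[.XO/XO./...]-1 (1,2)[.XO/X.O/...]-1 (2,0)[.XO/X../O..]+1* (2,1)[.XO/X../.O.]-1 (2,2)[.XO/X../..O]-1
p2 X@[.XO/X../O..]: (0,0)[XXO/X../O..]-1* (1,1)[.XO/XX./O..]-1 (1,2)[.XO/X.X/O..]-1 (2,1)[.XO/X../OX.]-1 (2,2)[.XO/X../O.X]-1
p3 O@[XXO/X../O..]: (1,1)[XXO/XO./O..]+1* (1,2)[XXO/X.O/O..]+1 (2,1)[XXO/X../OO.]+1 (2,2)[XXO/X../O.O]+1
p4 X@[XXO/XO./O..] terminal -1; root [.XO/X../...] d6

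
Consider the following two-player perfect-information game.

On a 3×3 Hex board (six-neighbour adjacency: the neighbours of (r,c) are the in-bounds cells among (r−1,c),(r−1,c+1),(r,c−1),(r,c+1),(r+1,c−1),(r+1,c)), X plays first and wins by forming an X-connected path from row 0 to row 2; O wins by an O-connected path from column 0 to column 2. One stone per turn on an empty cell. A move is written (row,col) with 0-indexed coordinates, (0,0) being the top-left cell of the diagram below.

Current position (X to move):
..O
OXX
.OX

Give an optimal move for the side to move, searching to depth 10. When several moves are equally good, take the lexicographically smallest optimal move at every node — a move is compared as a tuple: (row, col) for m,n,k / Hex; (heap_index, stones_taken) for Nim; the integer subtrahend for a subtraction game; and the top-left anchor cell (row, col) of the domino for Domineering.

[..O/OXX/.OX] X move#1: (0,0):-1/X.O/OXX/.OX, (0,1):+1/.XO/OXX/.OX*, (2,0):-1/..O/OXX/XOX
[.XO/OXX/.OX] end (terminal -1, O#2); searched ..O/OXX/.OX to 10

X's best at [..O/OXX/.OX]: (0,1)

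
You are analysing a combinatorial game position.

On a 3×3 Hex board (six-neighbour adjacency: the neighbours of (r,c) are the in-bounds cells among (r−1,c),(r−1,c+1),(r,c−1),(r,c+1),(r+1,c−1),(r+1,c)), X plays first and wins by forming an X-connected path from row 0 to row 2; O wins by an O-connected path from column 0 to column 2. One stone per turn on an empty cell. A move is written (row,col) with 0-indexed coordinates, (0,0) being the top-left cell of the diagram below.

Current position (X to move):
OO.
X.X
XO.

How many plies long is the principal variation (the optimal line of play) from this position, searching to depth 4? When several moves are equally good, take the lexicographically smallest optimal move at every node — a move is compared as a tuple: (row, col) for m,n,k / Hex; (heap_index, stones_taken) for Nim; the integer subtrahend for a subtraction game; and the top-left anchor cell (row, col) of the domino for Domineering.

PV length from [OO./X.X/XO.]: 3 plies

p1 X@[OO./X.X/XO.]: (0,2)[OOX/X.X/XO.]+1* (1,1)[OO./XXX/XO.]-1 (2,2)[OO./X.X/XOX]-1
p2 O@[OOX/X.X/XO.]: (1,1)[OOX/XOX/XO.]-1* (2,2)[OOX/X.X/XOO]-1
p3 X@[OOX/XOX/XO.]: (2,2)[OOX/XOX/XOX]+1*
p4 O@[OOX/XOX/XOX] terminal -1; root [OO./X.X/XO.] d4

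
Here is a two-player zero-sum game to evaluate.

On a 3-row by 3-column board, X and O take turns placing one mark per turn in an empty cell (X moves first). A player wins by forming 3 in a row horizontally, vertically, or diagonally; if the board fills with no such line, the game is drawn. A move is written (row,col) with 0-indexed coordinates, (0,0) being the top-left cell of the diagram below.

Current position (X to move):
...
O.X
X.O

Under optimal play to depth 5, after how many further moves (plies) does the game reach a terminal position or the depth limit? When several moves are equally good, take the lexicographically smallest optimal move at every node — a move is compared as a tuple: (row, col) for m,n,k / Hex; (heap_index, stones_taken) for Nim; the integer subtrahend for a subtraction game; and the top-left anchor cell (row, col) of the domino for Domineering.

[.../O.X/X.O] X move#1: (0,0):+0/X../O.X/X.O*, (0,1):+0/.X./O.X/X.O, (0,2):+0/..X/O.X/X.O, (1,1):+0/.../OXX/X.O, (2,1):+0/.../O.X/XXO
[X../O.X/X.O] O move#2: (0,1):+0/XO./O.X/X.O*, (0,2):+0/X.O/O.X/X.O, (1,1):+0/X../OOX/X.O, (2,1):-1/X../O.X/XOO
[XO./O.X/X.O] X move#3: (0,2):+0/XOX/O.X/X.O*, (1,1):+0/XO./OXX/X.O, (2,1):+0/XO./O.X/XXO
[XOX/O.X/X.O] O move#4: (1,1):+0/XOX/OOX/X.O*, (2,1):-1/XOX/O.X/XOO
[XOX/OOX/X.O] X move#5: (2,1):+0/XOX/OOX/XXO*
[XOX/OOX/XXO] end (terminal +0, O#6); searched .../O.X/X.O to 5

PV length from [.../O.X/X.O]: 5 plies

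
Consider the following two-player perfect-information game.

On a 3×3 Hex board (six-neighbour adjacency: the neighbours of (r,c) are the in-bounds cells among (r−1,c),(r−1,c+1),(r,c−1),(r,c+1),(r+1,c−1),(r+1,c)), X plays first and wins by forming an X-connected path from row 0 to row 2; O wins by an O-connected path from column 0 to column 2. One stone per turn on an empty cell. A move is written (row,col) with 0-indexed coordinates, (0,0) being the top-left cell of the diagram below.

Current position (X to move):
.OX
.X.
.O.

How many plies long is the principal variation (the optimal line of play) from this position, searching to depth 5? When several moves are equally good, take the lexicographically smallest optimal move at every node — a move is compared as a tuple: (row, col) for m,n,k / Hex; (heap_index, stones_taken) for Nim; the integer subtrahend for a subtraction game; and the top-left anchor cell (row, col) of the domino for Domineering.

[.OX/.X./.O.] X move#1: (0,0):-1/XOX/.X./.O., (1,0):-1/.OX/XX./.O., (1,2):+1/.OX/.XX/.O.*, (2,0):+1/.OX/.X./XO., (2,2):+1/.OX/.X./.OX
[.OX/.XX/.O.] O move#2: (0,0):-1/OOX/.XX/.O.*, (1,0):-1/.OX/OXX/.O., (2,0):-1/.OX/.XX/OO., (2,2):-1/.OX/.XX/.OO
[OOX/.XX/.O.] X move#3: (1,0):+1/OOX/XXX/.O.*, (2,0):+1/OOX/.XX/XO., (2,2):+1/OOX/.XX/.OX
[OOX/XXX/.O.] O move#4: (2,0):-1/OOX/XXX/OO.*, (2,2):-1/OOX/XXX/.OO
[OOX/XXX/OO.] X move#5: (2,2):+1/OOX/XXX/OOX*
[OOX/XXX/OOX] end (terminal -1, O#6); searched .OX/.X./.O. to 5

PV length from [.OX/.X./.O.]: 5 plies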